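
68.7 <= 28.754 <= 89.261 False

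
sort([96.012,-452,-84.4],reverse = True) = [96.012,-84.4,-452]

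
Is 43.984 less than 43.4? No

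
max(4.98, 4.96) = 4.98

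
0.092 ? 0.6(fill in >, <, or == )<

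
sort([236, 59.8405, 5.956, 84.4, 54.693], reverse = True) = [236, 84.4, 59.8405, 54.693, 5.956]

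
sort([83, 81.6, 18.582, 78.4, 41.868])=[18.582, 41.868, 78.4, 81.6, 83]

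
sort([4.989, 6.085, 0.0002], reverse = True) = [6.085, 4.989, 0.0002]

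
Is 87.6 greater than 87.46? Yes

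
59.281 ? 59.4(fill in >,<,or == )<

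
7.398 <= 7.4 True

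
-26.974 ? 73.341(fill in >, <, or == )<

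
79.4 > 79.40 False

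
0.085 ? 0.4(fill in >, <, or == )<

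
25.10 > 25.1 False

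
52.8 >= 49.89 True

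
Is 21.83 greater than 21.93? No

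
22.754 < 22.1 False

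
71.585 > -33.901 True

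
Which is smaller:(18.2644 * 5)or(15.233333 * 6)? (18.2644 * 5)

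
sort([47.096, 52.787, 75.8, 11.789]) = [11.789, 47.096, 52.787, 75.8]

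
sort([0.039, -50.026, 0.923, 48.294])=[-50.026, 0.039, 0.923, 48.294]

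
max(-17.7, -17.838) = -17.7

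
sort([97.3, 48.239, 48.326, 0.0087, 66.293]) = [0.0087, 48.239, 48.326, 66.293, 97.3]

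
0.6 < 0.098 False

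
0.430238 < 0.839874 True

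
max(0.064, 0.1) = 0.1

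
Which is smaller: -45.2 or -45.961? -45.961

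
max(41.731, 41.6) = 41.731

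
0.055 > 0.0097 True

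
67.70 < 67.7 False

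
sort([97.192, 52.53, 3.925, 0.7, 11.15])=[0.7, 3.925, 11.15, 52.53, 97.192]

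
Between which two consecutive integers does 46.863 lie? 46 and 47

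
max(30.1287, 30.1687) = 30.1687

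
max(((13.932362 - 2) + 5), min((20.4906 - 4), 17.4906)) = 16.932362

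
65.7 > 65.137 True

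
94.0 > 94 False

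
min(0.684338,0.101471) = 0.101471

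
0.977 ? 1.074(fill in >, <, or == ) <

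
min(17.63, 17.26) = 17.26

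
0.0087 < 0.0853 True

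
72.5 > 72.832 False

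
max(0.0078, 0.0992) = 0.0992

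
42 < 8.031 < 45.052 False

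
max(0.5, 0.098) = 0.5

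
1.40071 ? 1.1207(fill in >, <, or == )>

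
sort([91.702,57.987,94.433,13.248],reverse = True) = [94.433,91.702,57.987,13.248]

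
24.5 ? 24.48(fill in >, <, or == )>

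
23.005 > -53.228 True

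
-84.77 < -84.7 True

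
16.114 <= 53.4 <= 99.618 True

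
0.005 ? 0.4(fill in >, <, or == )<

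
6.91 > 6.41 True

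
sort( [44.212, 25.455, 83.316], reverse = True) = [83.316, 44.212, 25.455]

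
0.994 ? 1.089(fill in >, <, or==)<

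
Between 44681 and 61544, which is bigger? 61544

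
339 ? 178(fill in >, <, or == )>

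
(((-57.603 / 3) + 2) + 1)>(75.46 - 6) False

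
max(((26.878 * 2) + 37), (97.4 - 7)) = 90.756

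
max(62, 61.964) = 62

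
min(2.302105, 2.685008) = 2.302105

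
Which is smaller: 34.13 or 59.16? 34.13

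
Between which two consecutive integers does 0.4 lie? 0 and 1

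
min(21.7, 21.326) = 21.326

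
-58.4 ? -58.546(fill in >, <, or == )>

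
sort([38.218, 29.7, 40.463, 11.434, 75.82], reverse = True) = [75.82, 40.463, 38.218, 29.7, 11.434]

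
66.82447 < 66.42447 False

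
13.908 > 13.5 True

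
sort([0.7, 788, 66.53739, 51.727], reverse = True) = [788, 66.53739, 51.727, 0.7]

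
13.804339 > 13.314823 True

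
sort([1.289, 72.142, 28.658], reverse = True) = [72.142, 28.658, 1.289]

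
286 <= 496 True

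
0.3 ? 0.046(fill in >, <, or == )>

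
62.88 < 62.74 False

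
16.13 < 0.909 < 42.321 False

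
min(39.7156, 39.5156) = 39.5156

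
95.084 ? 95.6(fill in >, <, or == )<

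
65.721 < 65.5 False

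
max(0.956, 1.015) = 1.015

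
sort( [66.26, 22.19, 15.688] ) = [15.688, 22.19, 66.26]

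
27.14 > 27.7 False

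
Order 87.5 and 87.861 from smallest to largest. 87.5, 87.861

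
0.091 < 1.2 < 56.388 True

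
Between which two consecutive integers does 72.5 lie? 72 and 73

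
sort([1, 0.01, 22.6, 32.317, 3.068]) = [0.01, 1, 3.068, 22.6, 32.317]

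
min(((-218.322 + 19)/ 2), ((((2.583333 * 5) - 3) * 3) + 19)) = -99.661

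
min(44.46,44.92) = 44.46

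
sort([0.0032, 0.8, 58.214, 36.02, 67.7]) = [0.0032, 0.8, 36.02, 58.214, 67.7]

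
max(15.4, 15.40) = 15.40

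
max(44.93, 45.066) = 45.066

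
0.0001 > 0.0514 False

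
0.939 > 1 False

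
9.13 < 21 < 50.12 True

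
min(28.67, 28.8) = 28.67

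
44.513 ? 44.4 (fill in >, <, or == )>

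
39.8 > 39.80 False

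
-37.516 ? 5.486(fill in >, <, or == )<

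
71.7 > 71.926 False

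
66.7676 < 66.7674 False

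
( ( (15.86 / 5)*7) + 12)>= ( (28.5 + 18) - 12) False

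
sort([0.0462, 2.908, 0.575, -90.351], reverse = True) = [2.908, 0.575, 0.0462, -90.351]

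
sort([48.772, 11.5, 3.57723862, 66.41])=[3.57723862, 11.5, 48.772, 66.41]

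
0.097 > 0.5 False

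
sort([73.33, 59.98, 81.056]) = [59.98, 73.33, 81.056]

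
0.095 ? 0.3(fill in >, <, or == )<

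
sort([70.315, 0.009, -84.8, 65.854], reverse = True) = [70.315, 65.854, 0.009, -84.8]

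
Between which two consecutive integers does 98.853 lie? 98 and 99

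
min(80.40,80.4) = 80.40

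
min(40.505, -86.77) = -86.77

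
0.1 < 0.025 False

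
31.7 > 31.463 True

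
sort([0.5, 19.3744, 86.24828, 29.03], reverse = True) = [86.24828, 29.03, 19.3744, 0.5]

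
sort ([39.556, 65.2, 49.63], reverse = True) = [65.2, 49.63, 39.556]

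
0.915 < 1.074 True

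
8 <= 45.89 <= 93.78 True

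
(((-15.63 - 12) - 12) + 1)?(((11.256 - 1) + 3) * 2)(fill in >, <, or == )<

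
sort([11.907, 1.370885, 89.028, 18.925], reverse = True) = [89.028, 18.925, 11.907, 1.370885]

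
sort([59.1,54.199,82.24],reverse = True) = [82.24,59.1,54.199]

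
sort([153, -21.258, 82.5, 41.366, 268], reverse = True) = [268, 153, 82.5, 41.366, -21.258]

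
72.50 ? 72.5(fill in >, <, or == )==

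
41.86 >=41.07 True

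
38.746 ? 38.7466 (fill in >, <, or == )<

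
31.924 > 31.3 True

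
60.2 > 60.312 False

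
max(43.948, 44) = 44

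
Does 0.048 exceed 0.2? No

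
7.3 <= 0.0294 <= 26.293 False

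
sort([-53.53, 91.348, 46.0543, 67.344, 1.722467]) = [-53.53, 1.722467, 46.0543, 67.344, 91.348]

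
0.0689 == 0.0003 False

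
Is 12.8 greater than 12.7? Yes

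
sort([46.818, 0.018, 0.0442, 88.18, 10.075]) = [0.018, 0.0442, 10.075, 46.818, 88.18]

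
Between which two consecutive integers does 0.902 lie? 0 and 1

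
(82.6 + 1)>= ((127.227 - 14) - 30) True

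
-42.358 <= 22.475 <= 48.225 True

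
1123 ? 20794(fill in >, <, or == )<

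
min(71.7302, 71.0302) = 71.0302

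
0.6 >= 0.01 True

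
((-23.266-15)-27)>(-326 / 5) False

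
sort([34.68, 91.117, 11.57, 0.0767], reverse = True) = [91.117, 34.68, 11.57, 0.0767]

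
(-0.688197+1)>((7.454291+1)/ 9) False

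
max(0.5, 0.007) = 0.5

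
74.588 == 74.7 False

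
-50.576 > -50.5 False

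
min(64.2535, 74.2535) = 64.2535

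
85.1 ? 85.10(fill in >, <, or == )==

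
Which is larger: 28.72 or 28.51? 28.72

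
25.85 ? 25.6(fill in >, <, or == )>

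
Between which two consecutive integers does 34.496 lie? 34 and 35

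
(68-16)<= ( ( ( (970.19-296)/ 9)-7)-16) False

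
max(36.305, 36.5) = 36.5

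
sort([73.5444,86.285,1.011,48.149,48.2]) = [1.011,48.149,48.2,73.5444,86.285]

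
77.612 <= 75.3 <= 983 False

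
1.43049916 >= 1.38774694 True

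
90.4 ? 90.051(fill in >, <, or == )>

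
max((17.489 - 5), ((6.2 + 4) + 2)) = 12.489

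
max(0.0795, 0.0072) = 0.0795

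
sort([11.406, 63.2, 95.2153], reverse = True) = [95.2153, 63.2, 11.406]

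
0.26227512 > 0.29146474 False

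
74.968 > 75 False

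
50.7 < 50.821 True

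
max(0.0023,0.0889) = 0.0889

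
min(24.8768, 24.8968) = 24.8768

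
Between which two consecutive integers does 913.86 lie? 913 and 914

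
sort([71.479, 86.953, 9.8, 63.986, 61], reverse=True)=[86.953, 71.479, 63.986, 61, 9.8]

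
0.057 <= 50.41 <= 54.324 True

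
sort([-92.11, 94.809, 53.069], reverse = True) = [94.809, 53.069, -92.11]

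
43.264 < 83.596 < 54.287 False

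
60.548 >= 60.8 False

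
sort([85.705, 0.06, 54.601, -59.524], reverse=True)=[85.705, 54.601, 0.06, -59.524]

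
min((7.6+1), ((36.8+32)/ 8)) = 8.6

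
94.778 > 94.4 True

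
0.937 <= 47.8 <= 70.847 True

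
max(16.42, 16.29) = 16.42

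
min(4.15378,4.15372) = 4.15372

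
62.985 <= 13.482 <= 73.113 False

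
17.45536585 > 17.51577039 False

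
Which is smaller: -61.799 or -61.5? -61.799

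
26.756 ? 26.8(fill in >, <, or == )<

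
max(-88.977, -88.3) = -88.3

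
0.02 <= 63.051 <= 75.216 True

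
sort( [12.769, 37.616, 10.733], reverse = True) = [37.616, 12.769, 10.733]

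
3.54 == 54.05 False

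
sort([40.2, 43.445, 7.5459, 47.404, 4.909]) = [4.909, 7.5459, 40.2, 43.445, 47.404]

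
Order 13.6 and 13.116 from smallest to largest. 13.116, 13.6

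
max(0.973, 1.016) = 1.016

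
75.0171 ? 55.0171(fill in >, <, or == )>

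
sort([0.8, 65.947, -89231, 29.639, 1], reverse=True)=[65.947, 29.639, 1, 0.8, -89231]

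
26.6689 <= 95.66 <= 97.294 True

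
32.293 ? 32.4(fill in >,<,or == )<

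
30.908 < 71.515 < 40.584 False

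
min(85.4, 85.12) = 85.12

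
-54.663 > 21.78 False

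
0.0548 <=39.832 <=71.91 True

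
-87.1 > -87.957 True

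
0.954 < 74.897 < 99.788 True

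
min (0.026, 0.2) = 0.026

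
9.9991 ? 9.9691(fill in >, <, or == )>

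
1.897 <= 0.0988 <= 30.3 False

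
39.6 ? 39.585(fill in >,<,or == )>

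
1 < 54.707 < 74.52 True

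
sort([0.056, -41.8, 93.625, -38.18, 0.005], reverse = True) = [93.625, 0.056, 0.005, -38.18, -41.8]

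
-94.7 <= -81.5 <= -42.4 True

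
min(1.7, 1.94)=1.7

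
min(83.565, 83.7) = 83.565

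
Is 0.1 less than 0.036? No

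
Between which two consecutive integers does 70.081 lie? 70 and 71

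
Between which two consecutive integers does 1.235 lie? 1 and 2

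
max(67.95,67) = 67.95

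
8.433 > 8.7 False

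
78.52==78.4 False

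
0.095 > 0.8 False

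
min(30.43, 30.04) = 30.04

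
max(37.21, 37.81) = 37.81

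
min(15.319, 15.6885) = 15.319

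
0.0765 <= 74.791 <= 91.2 True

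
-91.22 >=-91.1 False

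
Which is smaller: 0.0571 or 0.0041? 0.0041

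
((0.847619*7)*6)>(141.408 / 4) True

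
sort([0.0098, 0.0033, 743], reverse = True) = [743, 0.0098, 0.0033]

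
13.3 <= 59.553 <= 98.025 True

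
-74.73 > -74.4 False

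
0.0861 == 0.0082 False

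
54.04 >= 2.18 True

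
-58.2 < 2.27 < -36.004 False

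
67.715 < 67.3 False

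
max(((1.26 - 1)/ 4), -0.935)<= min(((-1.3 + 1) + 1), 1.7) True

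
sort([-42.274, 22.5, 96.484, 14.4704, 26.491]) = [-42.274, 14.4704, 22.5, 26.491, 96.484]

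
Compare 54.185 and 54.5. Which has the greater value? 54.5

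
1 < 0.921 False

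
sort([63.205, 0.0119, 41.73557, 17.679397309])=[0.0119, 17.679397309, 41.73557, 63.205]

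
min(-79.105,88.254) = -79.105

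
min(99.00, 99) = 99.00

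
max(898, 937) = 937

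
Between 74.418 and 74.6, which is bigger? 74.6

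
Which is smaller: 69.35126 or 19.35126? 19.35126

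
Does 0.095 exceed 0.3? No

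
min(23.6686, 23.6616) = 23.6616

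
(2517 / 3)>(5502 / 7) True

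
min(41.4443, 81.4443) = 41.4443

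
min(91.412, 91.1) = 91.1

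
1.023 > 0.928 True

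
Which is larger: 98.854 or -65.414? 98.854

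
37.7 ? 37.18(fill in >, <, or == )>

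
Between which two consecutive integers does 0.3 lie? 0 and 1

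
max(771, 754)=771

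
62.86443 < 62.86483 True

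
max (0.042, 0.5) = 0.5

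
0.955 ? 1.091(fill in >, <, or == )<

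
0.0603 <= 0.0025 False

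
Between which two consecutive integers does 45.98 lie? 45 and 46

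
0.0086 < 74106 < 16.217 False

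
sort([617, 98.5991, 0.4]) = [0.4, 98.5991, 617]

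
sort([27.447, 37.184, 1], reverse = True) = [37.184, 27.447, 1]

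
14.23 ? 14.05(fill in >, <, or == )>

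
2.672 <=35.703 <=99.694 True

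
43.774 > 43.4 True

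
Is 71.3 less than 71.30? No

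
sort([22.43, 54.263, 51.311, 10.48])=[10.48, 22.43, 51.311, 54.263]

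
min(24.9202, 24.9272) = 24.9202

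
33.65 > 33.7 False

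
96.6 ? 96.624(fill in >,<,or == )<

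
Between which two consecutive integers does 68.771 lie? 68 and 69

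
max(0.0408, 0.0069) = 0.0408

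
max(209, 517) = 517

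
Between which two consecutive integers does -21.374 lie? -22 and -21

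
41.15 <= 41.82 True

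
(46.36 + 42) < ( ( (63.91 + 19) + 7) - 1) True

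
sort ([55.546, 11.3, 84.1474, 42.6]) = [11.3, 42.6, 55.546, 84.1474]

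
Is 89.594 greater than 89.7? No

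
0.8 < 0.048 False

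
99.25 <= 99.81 True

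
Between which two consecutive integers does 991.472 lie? 991 and 992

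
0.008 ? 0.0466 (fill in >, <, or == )<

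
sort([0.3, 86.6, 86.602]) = [0.3, 86.6, 86.602]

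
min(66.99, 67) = 66.99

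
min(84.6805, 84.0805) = 84.0805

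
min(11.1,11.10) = 11.1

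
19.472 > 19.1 True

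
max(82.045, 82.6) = 82.6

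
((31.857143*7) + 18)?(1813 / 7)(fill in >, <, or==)<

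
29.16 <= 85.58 True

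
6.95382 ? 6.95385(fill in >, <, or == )<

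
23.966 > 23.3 True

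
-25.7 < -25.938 False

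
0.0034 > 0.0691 False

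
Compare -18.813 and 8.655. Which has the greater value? 8.655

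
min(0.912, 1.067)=0.912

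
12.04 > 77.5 False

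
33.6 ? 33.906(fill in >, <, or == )<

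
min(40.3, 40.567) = 40.3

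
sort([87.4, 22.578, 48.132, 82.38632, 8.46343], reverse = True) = [87.4, 82.38632, 48.132, 22.578, 8.46343]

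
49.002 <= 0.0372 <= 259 False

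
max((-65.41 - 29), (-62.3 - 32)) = -94.3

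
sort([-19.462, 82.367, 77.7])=[-19.462, 77.7, 82.367]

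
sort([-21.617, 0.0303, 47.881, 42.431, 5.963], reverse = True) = [47.881, 42.431, 5.963, 0.0303, -21.617]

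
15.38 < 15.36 False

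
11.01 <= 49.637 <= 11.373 False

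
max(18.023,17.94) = 18.023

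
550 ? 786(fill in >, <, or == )<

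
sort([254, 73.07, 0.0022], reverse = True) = [254, 73.07, 0.0022]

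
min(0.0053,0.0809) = 0.0053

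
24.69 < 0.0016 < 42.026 False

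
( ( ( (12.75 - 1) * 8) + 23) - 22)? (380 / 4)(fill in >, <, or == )==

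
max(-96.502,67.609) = 67.609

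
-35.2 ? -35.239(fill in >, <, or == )>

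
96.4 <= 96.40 True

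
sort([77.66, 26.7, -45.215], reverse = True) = [77.66, 26.7, -45.215]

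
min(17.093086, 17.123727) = 17.093086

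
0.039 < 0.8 True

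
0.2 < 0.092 False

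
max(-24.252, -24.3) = -24.252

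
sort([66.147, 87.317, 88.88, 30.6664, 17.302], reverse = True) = [88.88, 87.317, 66.147, 30.6664, 17.302]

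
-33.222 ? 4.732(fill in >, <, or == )<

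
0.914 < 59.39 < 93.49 True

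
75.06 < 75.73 True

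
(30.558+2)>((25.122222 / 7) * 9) True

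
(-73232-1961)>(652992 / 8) False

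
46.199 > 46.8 False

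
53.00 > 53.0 False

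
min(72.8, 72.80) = 72.8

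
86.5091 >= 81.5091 True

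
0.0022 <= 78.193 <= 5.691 False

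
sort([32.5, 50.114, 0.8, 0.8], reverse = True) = [50.114, 32.5, 0.8, 0.8]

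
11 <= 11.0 True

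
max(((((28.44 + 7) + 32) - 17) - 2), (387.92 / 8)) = 48.49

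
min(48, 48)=48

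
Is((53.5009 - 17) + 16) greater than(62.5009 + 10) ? No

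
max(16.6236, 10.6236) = 16.6236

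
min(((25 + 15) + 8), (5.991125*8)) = 47.929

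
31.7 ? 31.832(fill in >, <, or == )<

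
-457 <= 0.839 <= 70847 True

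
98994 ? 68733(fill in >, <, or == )>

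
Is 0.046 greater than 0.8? No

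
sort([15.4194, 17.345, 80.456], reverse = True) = [80.456, 17.345, 15.4194]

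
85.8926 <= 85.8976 True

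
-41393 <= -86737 False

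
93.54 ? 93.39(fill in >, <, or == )>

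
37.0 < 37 False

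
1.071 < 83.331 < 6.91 False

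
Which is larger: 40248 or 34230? 40248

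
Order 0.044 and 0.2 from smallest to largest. 0.044,0.2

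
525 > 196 True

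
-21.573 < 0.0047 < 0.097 True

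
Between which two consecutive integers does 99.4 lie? 99 and 100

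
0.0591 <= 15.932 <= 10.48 False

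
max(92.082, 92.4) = 92.4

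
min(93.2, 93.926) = 93.2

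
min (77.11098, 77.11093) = 77.11093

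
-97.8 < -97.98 False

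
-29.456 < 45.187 True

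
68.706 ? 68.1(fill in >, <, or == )>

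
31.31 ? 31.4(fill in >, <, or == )<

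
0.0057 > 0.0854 False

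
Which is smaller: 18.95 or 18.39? 18.39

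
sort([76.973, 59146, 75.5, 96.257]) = [75.5, 76.973, 96.257, 59146]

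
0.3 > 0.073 True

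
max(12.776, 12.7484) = 12.776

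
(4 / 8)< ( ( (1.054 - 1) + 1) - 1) False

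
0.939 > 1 False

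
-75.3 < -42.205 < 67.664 True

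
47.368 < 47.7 True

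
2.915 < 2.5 False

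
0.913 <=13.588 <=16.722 True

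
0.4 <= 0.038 False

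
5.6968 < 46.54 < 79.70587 True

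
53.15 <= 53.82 True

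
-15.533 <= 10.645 True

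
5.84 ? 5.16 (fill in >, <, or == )>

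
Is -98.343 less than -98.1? Yes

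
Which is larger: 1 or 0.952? 1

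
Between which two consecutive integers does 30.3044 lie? 30 and 31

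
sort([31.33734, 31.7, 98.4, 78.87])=[31.33734, 31.7, 78.87, 98.4]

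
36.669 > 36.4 True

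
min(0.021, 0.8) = 0.021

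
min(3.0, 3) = 3.0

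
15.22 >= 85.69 False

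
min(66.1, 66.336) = 66.1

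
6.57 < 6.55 False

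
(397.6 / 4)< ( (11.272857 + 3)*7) True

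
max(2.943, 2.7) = 2.943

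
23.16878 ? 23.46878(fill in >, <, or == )<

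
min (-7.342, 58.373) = -7.342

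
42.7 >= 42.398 True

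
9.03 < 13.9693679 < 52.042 True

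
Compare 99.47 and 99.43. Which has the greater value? 99.47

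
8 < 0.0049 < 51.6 False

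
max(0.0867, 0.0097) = 0.0867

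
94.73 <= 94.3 False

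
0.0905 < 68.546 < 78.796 True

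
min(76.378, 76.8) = 76.378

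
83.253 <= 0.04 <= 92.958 False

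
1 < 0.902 False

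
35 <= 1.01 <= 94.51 False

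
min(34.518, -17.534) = -17.534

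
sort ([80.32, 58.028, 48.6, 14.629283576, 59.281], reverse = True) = [80.32, 59.281, 58.028, 48.6, 14.629283576]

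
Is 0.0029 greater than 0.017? No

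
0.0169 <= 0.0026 False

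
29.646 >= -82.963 True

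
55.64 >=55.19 True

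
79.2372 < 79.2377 True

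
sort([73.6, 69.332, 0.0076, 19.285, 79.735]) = [0.0076, 19.285, 69.332, 73.6, 79.735]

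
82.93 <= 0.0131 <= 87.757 False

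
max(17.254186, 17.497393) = 17.497393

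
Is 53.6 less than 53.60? No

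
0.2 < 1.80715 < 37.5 True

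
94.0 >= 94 True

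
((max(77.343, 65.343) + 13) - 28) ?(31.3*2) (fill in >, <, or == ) <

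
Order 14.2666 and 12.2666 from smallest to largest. 12.2666, 14.2666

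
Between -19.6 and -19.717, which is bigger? -19.6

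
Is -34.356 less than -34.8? No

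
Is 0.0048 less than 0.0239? Yes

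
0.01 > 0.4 False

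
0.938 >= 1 False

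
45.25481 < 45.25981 True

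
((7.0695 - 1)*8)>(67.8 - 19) False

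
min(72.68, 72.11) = 72.11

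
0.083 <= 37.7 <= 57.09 True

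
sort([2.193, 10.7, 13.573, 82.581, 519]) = [2.193, 10.7, 13.573, 82.581, 519]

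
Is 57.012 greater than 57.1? No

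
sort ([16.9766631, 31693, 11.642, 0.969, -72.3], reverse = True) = [31693, 16.9766631, 11.642, 0.969, -72.3]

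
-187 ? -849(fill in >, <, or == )>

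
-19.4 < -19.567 False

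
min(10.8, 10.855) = 10.8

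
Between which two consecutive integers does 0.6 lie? 0 and 1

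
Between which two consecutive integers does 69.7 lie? 69 and 70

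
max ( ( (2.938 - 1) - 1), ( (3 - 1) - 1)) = 1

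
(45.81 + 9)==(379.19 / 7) False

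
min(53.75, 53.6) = 53.6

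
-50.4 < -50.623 False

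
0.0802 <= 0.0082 False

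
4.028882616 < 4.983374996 True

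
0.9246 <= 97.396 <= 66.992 False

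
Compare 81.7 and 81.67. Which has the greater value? 81.7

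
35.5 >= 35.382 True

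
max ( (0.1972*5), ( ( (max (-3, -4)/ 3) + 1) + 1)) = 1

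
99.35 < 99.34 False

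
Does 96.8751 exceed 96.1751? Yes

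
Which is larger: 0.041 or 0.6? 0.6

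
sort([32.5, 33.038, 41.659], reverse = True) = [41.659, 33.038, 32.5]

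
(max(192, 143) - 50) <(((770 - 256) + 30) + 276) True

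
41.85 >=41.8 True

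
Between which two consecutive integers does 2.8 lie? 2 and 3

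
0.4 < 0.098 False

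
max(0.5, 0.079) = 0.5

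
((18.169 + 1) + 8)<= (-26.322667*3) False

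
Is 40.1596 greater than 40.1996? No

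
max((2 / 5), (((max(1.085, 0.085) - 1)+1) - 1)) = 0.4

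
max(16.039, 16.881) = 16.881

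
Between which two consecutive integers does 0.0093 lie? 0 and 1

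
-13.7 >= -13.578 False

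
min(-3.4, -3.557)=-3.557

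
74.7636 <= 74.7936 True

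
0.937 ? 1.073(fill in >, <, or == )<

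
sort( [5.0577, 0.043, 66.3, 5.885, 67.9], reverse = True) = [67.9, 66.3, 5.885, 5.0577, 0.043]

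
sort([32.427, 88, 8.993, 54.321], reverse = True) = [88, 54.321, 32.427, 8.993]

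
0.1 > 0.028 True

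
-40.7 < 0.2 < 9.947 True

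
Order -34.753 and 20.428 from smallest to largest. -34.753, 20.428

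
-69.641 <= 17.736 True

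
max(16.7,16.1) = 16.7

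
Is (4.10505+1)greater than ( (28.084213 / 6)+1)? No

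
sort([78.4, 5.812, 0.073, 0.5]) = [0.073, 0.5, 5.812, 78.4]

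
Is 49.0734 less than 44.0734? No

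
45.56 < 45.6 True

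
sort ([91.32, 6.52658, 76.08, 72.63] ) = [6.52658, 72.63, 76.08, 91.32]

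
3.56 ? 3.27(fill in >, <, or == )>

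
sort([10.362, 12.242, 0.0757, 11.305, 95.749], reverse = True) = [95.749, 12.242, 11.305, 10.362, 0.0757]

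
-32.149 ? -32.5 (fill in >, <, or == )>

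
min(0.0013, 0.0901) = 0.0013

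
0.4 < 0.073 False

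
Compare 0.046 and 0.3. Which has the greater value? 0.3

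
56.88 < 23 False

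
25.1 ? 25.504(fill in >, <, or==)<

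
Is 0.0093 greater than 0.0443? No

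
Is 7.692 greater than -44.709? Yes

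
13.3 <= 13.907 True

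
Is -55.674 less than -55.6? Yes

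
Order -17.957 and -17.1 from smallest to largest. -17.957, -17.1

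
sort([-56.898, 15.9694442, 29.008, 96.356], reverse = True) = [96.356, 29.008, 15.9694442, -56.898]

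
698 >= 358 True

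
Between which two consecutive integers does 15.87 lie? 15 and 16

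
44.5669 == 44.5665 False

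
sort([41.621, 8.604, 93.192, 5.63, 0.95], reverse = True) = [93.192, 41.621, 8.604, 5.63, 0.95]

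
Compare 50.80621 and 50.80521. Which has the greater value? 50.80621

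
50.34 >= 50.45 False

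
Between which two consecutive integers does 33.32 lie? 33 and 34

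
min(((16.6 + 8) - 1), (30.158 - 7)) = 23.158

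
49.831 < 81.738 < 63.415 False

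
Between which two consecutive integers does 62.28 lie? 62 and 63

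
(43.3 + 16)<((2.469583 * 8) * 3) False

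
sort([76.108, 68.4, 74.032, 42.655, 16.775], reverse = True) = [76.108, 74.032, 68.4, 42.655, 16.775]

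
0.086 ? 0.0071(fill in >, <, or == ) >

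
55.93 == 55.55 False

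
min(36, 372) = 36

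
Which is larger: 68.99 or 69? 69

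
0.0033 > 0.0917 False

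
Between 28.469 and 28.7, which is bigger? 28.7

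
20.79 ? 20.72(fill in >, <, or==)>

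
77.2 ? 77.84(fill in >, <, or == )<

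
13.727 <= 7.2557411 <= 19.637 False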